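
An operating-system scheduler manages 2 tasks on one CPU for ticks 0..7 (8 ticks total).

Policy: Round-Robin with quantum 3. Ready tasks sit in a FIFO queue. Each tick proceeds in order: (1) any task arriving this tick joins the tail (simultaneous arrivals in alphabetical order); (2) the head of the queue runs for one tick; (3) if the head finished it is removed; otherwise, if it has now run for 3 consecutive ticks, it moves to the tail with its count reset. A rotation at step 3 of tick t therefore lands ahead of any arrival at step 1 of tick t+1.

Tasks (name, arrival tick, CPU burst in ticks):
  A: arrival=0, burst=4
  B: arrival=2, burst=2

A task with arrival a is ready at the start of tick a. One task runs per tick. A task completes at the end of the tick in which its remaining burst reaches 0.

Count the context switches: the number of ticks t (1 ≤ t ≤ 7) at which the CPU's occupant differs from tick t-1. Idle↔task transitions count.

t=0: queue=[A] q_used=0 → run A
t=1: queue=[A] q_used=1 → run A
t=2: queue=[A,B] q_used=2 → run A
t=3: queue=[B,A] q_used=0 → run B
t=4: queue=[B,A] q_used=1 → run B
t=5: queue=[A] q_used=0 → run A
t=6: (idle)
t=7: (idle)

context switches = 3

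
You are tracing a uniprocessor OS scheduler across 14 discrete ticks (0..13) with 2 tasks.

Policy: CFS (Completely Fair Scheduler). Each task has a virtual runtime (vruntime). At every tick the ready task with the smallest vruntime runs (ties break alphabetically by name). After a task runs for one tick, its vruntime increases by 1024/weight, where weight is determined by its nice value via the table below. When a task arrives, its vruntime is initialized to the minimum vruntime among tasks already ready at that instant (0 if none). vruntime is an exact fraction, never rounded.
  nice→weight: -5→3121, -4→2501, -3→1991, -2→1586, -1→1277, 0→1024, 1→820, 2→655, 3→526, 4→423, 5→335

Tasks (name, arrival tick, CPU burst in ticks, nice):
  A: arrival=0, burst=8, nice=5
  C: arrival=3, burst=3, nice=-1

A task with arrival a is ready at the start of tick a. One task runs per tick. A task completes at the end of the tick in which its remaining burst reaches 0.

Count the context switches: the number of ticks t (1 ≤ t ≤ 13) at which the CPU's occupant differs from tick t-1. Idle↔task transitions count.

context switches = 3

t=0: vr[A=0] → run A
t=1: vr[A=1024/335] → run A
t=2: vr[A=2048/335] → run A
t=3: vr[A=3072/335 C=3072/335] → run A
t=4: vr[A=4096/335 C=3072/335] → run C
t=5: vr[A=4096/335 C=4265984/427795] → run C
t=6: vr[A=4096/335 C=4609024/427795] → run C
t=7: vr[A=4096/335] → run A
t=8: vr[A=1024/67] → run A
t=9: vr[A=6144/335] → run A
t=10: vr[A=7168/335] → run A
t=11: (idle)
t=12: (idle)
t=13: (idle)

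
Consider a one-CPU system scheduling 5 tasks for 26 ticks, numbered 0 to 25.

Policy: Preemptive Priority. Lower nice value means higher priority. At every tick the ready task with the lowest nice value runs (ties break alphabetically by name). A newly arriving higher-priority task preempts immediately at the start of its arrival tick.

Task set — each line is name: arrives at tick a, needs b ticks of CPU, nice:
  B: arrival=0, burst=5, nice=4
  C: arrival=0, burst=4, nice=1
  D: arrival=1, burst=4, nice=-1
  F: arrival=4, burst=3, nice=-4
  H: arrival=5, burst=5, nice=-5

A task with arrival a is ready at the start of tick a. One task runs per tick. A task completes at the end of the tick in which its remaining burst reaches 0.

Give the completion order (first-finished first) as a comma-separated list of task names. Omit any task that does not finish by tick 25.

completion order = H, F, D, C, B

t=0: ready={B,C} → run C
t=1: ready={B,C,D} → run D
t=2: ready={B,C,D} → run D
t=3: ready={B,C,D} → run D
t=4: ready={B,C,D,F} → run F
t=5: ready={B,C,D,F,H} → run H
t=6: ready={B,C,D,F,H} → run H
t=7: ready={B,C,D,F,H} → run H
t=8: ready={B,C,D,F,H} → run H
t=9: ready={B,C,D,F,H} → run H
t=10: ready={B,C,D,F} → run F
t=11: ready={B,C,D,F} → run F
t=12: ready={B,C,D} → run D
t=13: ready={B,C} → run C
t=14: ready={B,C} → run C
t=15: ready={B,C} → run C
t=16: ready={B} → run B
t=17: ready={B} → run B
t=18: ready={B} → run B
t=19: ready={B} → run B
t=20: ready={B} → run B
t=21: (idle)
t=22: (idle)
t=23: (idle)
t=24: (idle)
t=25: (idle)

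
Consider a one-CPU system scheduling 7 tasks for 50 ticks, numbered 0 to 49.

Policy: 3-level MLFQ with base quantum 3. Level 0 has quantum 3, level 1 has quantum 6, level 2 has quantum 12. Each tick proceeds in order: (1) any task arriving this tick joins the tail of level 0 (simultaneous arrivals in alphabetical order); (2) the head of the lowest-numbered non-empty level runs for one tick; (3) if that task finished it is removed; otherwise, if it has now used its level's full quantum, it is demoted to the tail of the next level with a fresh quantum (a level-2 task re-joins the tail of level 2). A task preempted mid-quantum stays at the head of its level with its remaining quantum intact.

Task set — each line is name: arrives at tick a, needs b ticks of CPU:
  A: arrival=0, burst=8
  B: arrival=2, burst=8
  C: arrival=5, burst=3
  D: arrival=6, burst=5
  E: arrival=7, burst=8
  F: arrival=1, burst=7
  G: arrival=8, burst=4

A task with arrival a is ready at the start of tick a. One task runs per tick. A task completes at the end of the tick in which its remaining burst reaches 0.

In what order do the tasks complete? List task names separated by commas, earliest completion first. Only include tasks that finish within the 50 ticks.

completion order = C, A, F, B, D, E, G

t=0: L0/L1/L2 = A/-/- → run A
t=1: L0/L1/L2 = AF/-/- → run A
t=2: L0/L1/L2 = AFB/-/- → run A
t=3: L0/L1/L2 = FB/A/- → run F
t=4: L0/L1/L2 = FB/A/- → run F
t=5: L0/L1/L2 = FBC/A/- → run F
t=6: L0/L1/L2 = BCD/AF/- → run B
t=7: L0/L1/L2 = BCDE/AF/- → run B
t=8: L0/L1/L2 = BCDEG/AF/- → run B
t=9: L0/L1/L2 = CDEG/AFB/- → run C
t=10: L0/L1/L2 = CDEG/AFB/- → run C
t=11: L0/L1/L2 = CDEG/AFB/- → run C
t=12: L0/L1/L2 = DEG/AFB/- → run D
t=13: L0/L1/L2 = DEG/AFB/- → run D
t=14: L0/L1/L2 = DEG/AFB/- → run D
t=15: L0/L1/L2 = EG/AFBD/- → run E
t=16: L0/L1/L2 = EG/AFBD/- → run E
t=17: L0/L1/L2 = EG/AFBD/- → run E
t=18: L0/L1/L2 = G/AFBDE/- → run G
t=19: L0/L1/L2 = G/AFBDE/- → run G
t=20: L0/L1/L2 = G/AFBDE/- → run G
t=21: L0/L1/L2 = -/AFBDEG/- → run A
t=22: L0/L1/L2 = -/AFBDEG/- → run A
t=23: L0/L1/L2 = -/AFBDEG/- → run A
t=24: L0/L1/L2 = -/AFBDEG/- → run A
t=25: L0/L1/L2 = -/AFBDEG/- → run A
t=26: L0/L1/L2 = -/FBDEG/- → run F
t=27: L0/L1/L2 = -/FBDEG/- → run F
t=28: L0/L1/L2 = -/FBDEG/- → run F
t=29: L0/L1/L2 = -/FBDEG/- → run F
t=30: L0/L1/L2 = -/BDEG/- → run B
t=31: L0/L1/L2 = -/BDEG/- → run B
t=32: L0/L1/L2 = -/BDEG/- → run B
t=33: L0/L1/L2 = -/BDEG/- → run B
t=34: L0/L1/L2 = -/BDEG/- → run B
t=35: L0/L1/L2 = -/DEG/- → run D
t=36: L0/L1/L2 = -/DEG/- → run D
t=37: L0/L1/L2 = -/EG/- → run E
t=38: L0/L1/L2 = -/EG/- → run E
t=39: L0/L1/L2 = -/EG/- → run E
t=40: L0/L1/L2 = -/EG/- → run E
t=41: L0/L1/L2 = -/EG/- → run E
t=42: L0/L1/L2 = -/G/- → run G
t=43: (idle)
t=44: (idle)
t=45: (idle)
t=46: (idle)
t=47: (idle)
t=48: (idle)
t=49: (idle)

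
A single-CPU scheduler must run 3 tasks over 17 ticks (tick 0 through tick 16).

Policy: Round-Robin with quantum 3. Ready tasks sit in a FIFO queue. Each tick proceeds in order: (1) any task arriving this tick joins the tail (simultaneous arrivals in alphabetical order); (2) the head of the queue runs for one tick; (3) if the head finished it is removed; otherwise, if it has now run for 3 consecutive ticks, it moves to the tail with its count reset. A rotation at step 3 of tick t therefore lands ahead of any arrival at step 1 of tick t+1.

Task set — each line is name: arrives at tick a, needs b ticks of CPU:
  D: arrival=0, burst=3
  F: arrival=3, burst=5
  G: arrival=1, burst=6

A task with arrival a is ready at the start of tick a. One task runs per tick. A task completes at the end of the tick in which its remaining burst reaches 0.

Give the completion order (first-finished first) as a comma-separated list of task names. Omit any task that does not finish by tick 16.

t=0: queue=[D] q_used=0 → run D
t=1: queue=[D,G] q_used=1 → run D
t=2: queue=[D,G] q_used=2 → run D
t=3: queue=[G,F] q_used=0 → run G
t=4: queue=[G,F] q_used=1 → run G
t=5: queue=[G,F] q_used=2 → run G
t=6: queue=[F,G] q_used=0 → run F
t=7: queue=[F,G] q_used=1 → run F
t=8: queue=[F,G] q_used=2 → run F
t=9: queue=[G,F] q_used=0 → run G
t=10: queue=[G,F] q_used=1 → run G
t=11: queue=[G,F] q_used=2 → run G
t=12: queue=[F] q_used=0 → run F
t=13: queue=[F] q_used=1 → run F
t=14: (idle)
t=15: (idle)
t=16: (idle)

completion order = D, G, F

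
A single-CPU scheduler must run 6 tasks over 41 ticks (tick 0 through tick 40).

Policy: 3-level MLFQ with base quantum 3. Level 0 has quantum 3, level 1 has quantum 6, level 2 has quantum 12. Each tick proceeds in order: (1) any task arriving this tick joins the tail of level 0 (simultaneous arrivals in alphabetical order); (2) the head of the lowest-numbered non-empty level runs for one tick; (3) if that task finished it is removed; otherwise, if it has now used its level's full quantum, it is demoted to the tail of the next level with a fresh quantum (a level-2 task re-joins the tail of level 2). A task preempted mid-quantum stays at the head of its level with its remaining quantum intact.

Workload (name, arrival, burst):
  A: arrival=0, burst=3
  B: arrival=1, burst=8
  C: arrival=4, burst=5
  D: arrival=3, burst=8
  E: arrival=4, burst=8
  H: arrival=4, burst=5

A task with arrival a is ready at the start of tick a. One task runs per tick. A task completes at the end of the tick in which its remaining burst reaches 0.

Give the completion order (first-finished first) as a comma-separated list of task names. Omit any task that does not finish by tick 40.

completion order = A, B, D, C, E, H

t=0: L0/L1/L2 = A/-/- → run A
t=1: L0/L1/L2 = AB/-/- → run A
t=2: L0/L1/L2 = AB/-/- → run A
t=3: L0/L1/L2 = BD/-/- → run B
t=4: L0/L1/L2 = BDCEH/-/- → run B
t=5: L0/L1/L2 = BDCEH/-/- → run B
t=6: L0/L1/L2 = DCEH/B/- → run D
t=7: L0/L1/L2 = DCEH/B/- → run D
t=8: L0/L1/L2 = DCEH/B/- → run D
t=9: L0/L1/L2 = CEH/BD/- → run C
t=10: L0/L1/L2 = CEH/BD/- → run C
t=11: L0/L1/L2 = CEH/BD/- → run C
t=12: L0/L1/L2 = EH/BDC/- → run E
t=13: L0/L1/L2 = EH/BDC/- → run E
t=14: L0/L1/L2 = EH/BDC/- → run E
t=15: L0/L1/L2 = H/BDCE/- → run H
t=16: L0/L1/L2 = H/BDCE/- → run H
t=17: L0/L1/L2 = H/BDCE/- → run H
t=18: L0/L1/L2 = -/BDCEH/- → run B
t=19: L0/L1/L2 = -/BDCEH/- → run B
t=20: L0/L1/L2 = -/BDCEH/- → run B
t=21: L0/L1/L2 = -/BDCEH/- → run B
t=22: L0/L1/L2 = -/BDCEH/- → run B
t=23: L0/L1/L2 = -/DCEH/- → run D
t=24: L0/L1/L2 = -/DCEH/- → run D
t=25: L0/L1/L2 = -/DCEH/- → run D
t=26: L0/L1/L2 = -/DCEH/- → run D
t=27: L0/L1/L2 = -/DCEH/- → run D
t=28: L0/L1/L2 = -/CEH/- → run C
t=29: L0/L1/L2 = -/CEH/- → run C
t=30: L0/L1/L2 = -/EH/- → run E
t=31: L0/L1/L2 = -/EH/- → run E
t=32: L0/L1/L2 = -/EH/- → run E
t=33: L0/L1/L2 = -/EH/- → run E
t=34: L0/L1/L2 = -/EH/- → run E
t=35: L0/L1/L2 = -/H/- → run H
t=36: L0/L1/L2 = -/H/- → run H
t=37: (idle)
t=38: (idle)
t=39: (idle)
t=40: (idle)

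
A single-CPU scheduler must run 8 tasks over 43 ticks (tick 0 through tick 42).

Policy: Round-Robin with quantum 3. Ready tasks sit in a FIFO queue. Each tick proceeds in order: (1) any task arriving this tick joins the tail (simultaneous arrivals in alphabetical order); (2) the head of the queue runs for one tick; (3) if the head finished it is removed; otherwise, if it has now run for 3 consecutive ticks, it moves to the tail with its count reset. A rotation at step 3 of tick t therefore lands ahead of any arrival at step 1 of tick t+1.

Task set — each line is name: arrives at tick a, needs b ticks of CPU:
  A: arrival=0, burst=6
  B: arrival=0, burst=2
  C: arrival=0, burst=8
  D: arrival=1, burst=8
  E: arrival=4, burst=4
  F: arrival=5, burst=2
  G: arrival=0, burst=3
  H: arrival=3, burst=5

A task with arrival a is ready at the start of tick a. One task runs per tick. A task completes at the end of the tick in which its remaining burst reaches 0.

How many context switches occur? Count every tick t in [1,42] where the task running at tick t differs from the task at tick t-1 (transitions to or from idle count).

context switches = 15

t=0: queue=[A,B,C,G] q_used=0 → run A
t=1: queue=[A,B,C,G,D] q_used=1 → run A
t=2: queue=[A,B,C,G,D] q_used=2 → run A
t=3: queue=[B,C,G,D,A,H] q_used=0 → run B
t=4: queue=[B,C,G,D,A,H,E] q_used=1 → run B
t=5: queue=[C,G,D,A,H,E,F] q_used=0 → run C
t=6: queue=[C,G,D,A,H,E,F] q_used=1 → run C
t=7: queue=[C,G,D,A,H,E,F] q_used=2 → run C
t=8: queue=[G,D,A,H,E,F,C] q_used=0 → run G
t=9: queue=[G,D,A,H,E,F,C] q_used=1 → run G
t=10: queue=[G,D,A,H,E,F,C] q_used=2 → run G
t=11: queue=[D,A,H,E,F,C] q_used=0 → run D
t=12: queue=[D,A,H,E,F,C] q_used=1 → run D
t=13: queue=[D,A,H,E,F,C] q_used=2 → run D
t=14: queue=[A,H,E,F,C,D] q_used=0 → run A
t=15: queue=[A,H,E,F,C,D] q_used=1 → run A
t=16: queue=[A,H,E,F,C,D] q_used=2 → run A
t=17: queue=[H,E,F,C,D] q_used=0 → run H
t=18: queue=[H,E,F,C,D] q_used=1 → run H
t=19: queue=[H,E,F,C,D] q_used=2 → run H
t=20: queue=[E,F,C,D,H] q_used=0 → run E
t=21: queue=[E,F,C,D,H] q_used=1 → run E
t=22: queue=[E,F,C,D,H] q_used=2 → run E
t=23: queue=[F,C,D,H,E] q_used=0 → run F
t=24: queue=[F,C,D,H,E] q_used=1 → run F
t=25: queue=[C,D,H,E] q_used=0 → run C
t=26: queue=[C,D,H,E] q_used=1 → run C
t=27: queue=[C,D,H,E] q_used=2 → run C
t=28: queue=[D,H,E,C] q_used=0 → run D
t=29: queue=[D,H,E,C] q_used=1 → run D
t=30: queue=[D,H,E,C] q_used=2 → run D
t=31: queue=[H,E,C,D] q_used=0 → run H
t=32: queue=[H,E,C,D] q_used=1 → run H
t=33: queue=[E,C,D] q_used=0 → run E
t=34: queue=[C,D] q_used=0 → run C
t=35: queue=[C,D] q_used=1 → run C
t=36: queue=[D] q_used=0 → run D
t=37: queue=[D] q_used=1 → run D
t=38: (idle)
t=39: (idle)
t=40: (idle)
t=41: (idle)
t=42: (idle)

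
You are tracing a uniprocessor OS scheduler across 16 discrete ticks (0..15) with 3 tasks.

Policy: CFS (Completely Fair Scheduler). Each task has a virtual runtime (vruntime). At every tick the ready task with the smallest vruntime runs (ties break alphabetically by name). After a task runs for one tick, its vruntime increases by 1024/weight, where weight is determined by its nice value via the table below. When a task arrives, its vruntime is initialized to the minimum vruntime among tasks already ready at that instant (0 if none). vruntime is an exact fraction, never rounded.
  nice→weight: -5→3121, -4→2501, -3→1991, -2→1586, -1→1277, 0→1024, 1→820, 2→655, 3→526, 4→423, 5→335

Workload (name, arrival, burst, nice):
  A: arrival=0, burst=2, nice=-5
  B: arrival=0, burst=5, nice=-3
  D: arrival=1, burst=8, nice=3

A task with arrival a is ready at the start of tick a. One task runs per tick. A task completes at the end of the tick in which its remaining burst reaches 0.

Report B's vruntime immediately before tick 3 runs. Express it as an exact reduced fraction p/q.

vruntime(B, start of tick 3) = 1024/1991

t=0: vr[A=0 B=0] → run A
t=1: vr[A=1024/3121 B=0 D=0] → run B
t=2: vr[A=1024/3121 B=1024/1991 D=0] → run D
t=3: vr[A=1024/3121 B=1024/1991 D=512/263] → run A
t=4: vr[B=1024/1991 D=512/263] → run B
t=5: vr[B=2048/1991 D=512/263] → run B
t=6: vr[B=3072/1991 D=512/263] → run B
t=7: vr[B=4096/1991 D=512/263] → run D
t=8: vr[B=4096/1991 D=1024/263] → run B
t=9: vr[D=1024/263] → run D
t=10: vr[D=1536/263] → run D
t=11: vr[D=2048/263] → run D
t=12: vr[D=2560/263] → run D
t=13: vr[D=3072/263] → run D
t=14: vr[D=3584/263] → run D
t=15: (idle)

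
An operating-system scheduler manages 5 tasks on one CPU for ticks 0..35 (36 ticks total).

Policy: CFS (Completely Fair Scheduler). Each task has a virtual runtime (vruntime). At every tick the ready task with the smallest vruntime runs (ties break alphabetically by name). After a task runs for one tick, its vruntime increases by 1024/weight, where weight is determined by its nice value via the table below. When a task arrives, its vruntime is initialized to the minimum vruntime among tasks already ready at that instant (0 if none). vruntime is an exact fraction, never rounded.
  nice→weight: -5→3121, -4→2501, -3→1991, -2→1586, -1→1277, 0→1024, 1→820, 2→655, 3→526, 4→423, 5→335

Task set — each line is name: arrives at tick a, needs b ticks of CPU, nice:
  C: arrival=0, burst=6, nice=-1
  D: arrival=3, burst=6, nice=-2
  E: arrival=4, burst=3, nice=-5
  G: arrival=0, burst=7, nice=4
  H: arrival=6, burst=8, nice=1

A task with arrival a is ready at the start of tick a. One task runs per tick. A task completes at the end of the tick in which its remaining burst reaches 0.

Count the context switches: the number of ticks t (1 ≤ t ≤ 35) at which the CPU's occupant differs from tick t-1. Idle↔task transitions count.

context switches = 25

t=0: vr[C=0 G=0] → run C
t=1: vr[C=1024/1277 G=0] → run G
t=2: vr[C=1024/1277 G=1024/423] → run C
t=3: vr[C=2048/1277 D=2048/1277 G=1024/423] → run C
t=4: vr[C=3072/1277 D=2048/1277 E=2048/1277 G=1024/423] → run D
t=5: vr[C=3072/1277 D=2277888/1012661 E=2048/1277 G=1024/423] → run E
t=6: vr[C=3072/1277 D=2277888/1012661 E=7699456/3985517 G=1024/423 H=7699456/3985517] → run E
t=7: vr[C=3072/1277 D=2277888/1012661 E=9007104/3985517 G=1024/423 H=7699456/3985517] → run H
t=8: vr[C=3072/1277 D=2277888/1012661 E=9007104/3985517 G=1024/423 H=2598680832/817030985] → run D
t=9: vr[C=3072/1277 D=2931712/1012661 E=9007104/3985517 G=1024/423 H=2598680832/817030985] → run E
t=10: vr[C=3072/1277 D=2931712/1012661 G=1024/423 H=2598680832/817030985] → run C
t=11: vr[C=4096/1277 D=2931712/1012661 G=1024/423 H=2598680832/817030985] → run G
t=12: vr[C=4096/1277 D=2931712/1012661 G=2048/423 H=2598680832/817030985] → run D
t=13: vr[C=4096/1277 D=3585536/1012661 G=2048/423 H=2598680832/817030985] → run H
t=14: vr[C=4096/1277 D=3585536/1012661 G=2048/423 H=3618973184/817030985] → run C
t=15: vr[C=5120/1277 D=3585536/1012661 G=2048/423 H=3618973184/817030985] → run D
t=16: vr[C=5120/1277 D=4239360/1012661 G=2048/423 H=3618973184/817030985] → run C
t=17: vr[D=4239360/1012661 G=2048/423 H=3618973184/817030985] → run D
t=18: vr[D=4893184/1012661 G=2048/423 H=3618973184/817030985] → run H
t=19: vr[D=4893184/1012661 G=2048/423 H=4639265536/817030985] → run D
t=20: vr[G=2048/423 H=4639265536/817030985] → run G
t=21: vr[G=1024/141 H=4639265536/817030985] → run H
t=22: vr[G=1024/141 H=5659557888/817030985] → run H
t=23: vr[G=1024/141 H=1335970048/163406197] → run G
t=24: vr[G=4096/423 H=1335970048/163406197] → run H
t=25: vr[G=4096/423 H=7700142592/817030985] → run H
t=26: vr[G=4096/423 H=8720434944/817030985] → run G
t=27: vr[G=5120/423 H=8720434944/817030985] → run H
t=28: vr[G=5120/423] → run G
t=29: vr[G=2048/141] → run G
t=30: (idle)
t=31: (idle)
t=32: (idle)
t=33: (idle)
t=34: (idle)
t=35: (idle)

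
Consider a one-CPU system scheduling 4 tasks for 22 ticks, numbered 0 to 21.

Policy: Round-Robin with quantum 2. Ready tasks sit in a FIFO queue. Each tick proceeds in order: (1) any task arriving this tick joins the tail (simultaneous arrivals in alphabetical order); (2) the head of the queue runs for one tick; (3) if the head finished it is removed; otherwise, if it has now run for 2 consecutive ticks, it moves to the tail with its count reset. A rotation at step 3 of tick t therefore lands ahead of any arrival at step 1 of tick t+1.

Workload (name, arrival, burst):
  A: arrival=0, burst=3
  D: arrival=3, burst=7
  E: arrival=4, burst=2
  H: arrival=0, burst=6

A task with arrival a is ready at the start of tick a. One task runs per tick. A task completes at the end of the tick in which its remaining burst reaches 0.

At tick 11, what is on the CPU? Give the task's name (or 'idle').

t=0: queue=[A,H] q_used=0 → run A
t=1: queue=[A,H] q_used=1 → run A
t=2: queue=[H,A] q_used=0 → run H
t=3: queue=[H,A,D] q_used=1 → run H
t=4: queue=[A,D,H,E] q_used=0 → run A
t=5: queue=[D,H,E] q_used=0 → run D
t=6: queue=[D,H,E] q_used=1 → run D
t=7: queue=[H,E,D] q_used=0 → run H
t=8: queue=[H,E,D] q_used=1 → run H
t=9: queue=[E,D,H] q_used=0 → run E
t=10: queue=[E,D,H] q_used=1 → run E
t=11: queue=[D,H] q_used=0 → run D
t=12: queue=[D,H] q_used=1 → run D
t=13: queue=[H,D] q_used=0 → run H
t=14: queue=[H,D] q_used=1 → run H
t=15: queue=[D] q_used=0 → run D
t=16: queue=[D] q_used=1 → run D
t=17: queue=[D] q_used=0 → run D
t=18: (idle)
t=19: (idle)
t=20: (idle)
t=21: (idle)

running at tick 11 = D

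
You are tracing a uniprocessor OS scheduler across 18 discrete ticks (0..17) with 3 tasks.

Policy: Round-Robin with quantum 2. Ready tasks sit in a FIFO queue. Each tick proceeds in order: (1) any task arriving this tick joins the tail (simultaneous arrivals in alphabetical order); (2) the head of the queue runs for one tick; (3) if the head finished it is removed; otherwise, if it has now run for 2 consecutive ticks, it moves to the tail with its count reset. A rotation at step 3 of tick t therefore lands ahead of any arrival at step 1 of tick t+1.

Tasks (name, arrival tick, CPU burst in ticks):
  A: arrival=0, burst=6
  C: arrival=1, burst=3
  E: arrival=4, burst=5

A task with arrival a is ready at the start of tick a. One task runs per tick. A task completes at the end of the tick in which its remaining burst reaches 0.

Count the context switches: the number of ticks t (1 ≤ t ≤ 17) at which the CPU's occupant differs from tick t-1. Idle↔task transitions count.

t=0: queue=[A] q_used=0 → run A
t=1: queue=[A,C] q_used=1 → run A
t=2: queue=[C,A] q_used=0 → run C
t=3: queue=[C,A] q_used=1 → run C
t=4: queue=[A,C,E] q_used=0 → run A
t=5: queue=[A,C,E] q_used=1 → run A
t=6: queue=[C,E,A] q_used=0 → run C
t=7: queue=[E,A] q_used=0 → run E
t=8: queue=[E,A] q_used=1 → run E
t=9: queue=[A,E] q_used=0 → run A
t=10: queue=[A,E] q_used=1 → run A
t=11: queue=[E] q_used=0 → run E
t=12: queue=[E] q_used=1 → run E
t=13: queue=[E] q_used=0 → run E
t=14: (idle)
t=15: (idle)
t=16: (idle)
t=17: (idle)

context switches = 7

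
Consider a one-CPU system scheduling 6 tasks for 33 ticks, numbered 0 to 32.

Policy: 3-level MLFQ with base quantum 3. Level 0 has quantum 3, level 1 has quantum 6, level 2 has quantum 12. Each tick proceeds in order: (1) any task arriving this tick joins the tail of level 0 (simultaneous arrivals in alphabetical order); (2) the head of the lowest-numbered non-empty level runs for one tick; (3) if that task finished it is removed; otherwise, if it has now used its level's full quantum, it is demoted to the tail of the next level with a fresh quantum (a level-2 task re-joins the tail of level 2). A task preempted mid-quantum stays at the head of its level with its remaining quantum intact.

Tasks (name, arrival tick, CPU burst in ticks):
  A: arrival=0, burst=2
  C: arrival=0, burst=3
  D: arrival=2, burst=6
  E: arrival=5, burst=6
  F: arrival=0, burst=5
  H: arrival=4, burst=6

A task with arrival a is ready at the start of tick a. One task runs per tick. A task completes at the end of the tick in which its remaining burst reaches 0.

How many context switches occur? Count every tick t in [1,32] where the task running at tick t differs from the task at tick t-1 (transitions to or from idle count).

t=0: L0/L1/L2 = ACF/-/- → run A
t=1: L0/L1/L2 = ACF/-/- → run A
t=2: L0/L1/L2 = CFD/-/- → run C
t=3: L0/L1/L2 = CFD/-/- → run C
t=4: L0/L1/L2 = CFDH/-/- → run C
t=5: L0/L1/L2 = FDHE/-/- → run F
t=6: L0/L1/L2 = FDHE/-/- → run F
t=7: L0/L1/L2 = FDHE/-/- → run F
t=8: L0/L1/L2 = DHE/F/- → run D
t=9: L0/L1/L2 = DHE/F/- → run D
t=10: L0/L1/L2 = DHE/F/- → run D
t=11: L0/L1/L2 = HE/FD/- → run H
t=12: L0/L1/L2 = HE/FD/- → run H
t=13: L0/L1/L2 = HE/FD/- → run H
t=14: L0/L1/L2 = E/FDH/- → run E
t=15: L0/L1/L2 = E/FDH/- → run E
t=16: L0/L1/L2 = E/FDH/- → run E
t=17: L0/L1/L2 = -/FDHE/- → run F
t=18: L0/L1/L2 = -/FDHE/- → run F
t=19: L0/L1/L2 = -/DHE/- → run D
t=20: L0/L1/L2 = -/DHE/- → run D
t=21: L0/L1/L2 = -/DHE/- → run D
t=22: L0/L1/L2 = -/HE/- → run H
t=23: L0/L1/L2 = -/HE/- → run H
t=24: L0/L1/L2 = -/HE/- → run H
t=25: L0/L1/L2 = -/E/- → run E
t=26: L0/L1/L2 = -/E/- → run E
t=27: L0/L1/L2 = -/E/- → run E
t=28: (idle)
t=29: (idle)
t=30: (idle)
t=31: (idle)
t=32: (idle)

context switches = 10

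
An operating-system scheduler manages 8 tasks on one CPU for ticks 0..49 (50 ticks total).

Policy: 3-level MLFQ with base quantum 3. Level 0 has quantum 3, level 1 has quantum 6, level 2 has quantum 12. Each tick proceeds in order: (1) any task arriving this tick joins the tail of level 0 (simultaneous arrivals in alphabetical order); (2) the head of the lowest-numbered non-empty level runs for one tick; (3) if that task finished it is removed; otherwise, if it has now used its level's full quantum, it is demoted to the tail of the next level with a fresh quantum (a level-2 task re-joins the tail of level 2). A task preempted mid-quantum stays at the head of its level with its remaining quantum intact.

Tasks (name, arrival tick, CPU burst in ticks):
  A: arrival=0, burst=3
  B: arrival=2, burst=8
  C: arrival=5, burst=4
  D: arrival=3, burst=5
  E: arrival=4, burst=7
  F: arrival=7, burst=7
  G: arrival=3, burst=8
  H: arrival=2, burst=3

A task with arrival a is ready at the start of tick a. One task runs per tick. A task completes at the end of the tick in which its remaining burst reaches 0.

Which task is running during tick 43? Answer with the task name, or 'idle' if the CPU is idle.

running at tick 43 = F

t=0: L0/L1/L2 = A/-/- → run A
t=1: L0/L1/L2 = A/-/- → run A
t=2: L0/L1/L2 = ABH/-/- → run A
t=3: L0/L1/L2 = BHDG/-/- → run B
t=4: L0/L1/L2 = BHDGE/-/- → run B
t=5: L0/L1/L2 = BHDGEC/-/- → run B
t=6: L0/L1/L2 = HDGEC/B/- → run H
t=7: L0/L1/L2 = HDGECF/B/- → run H
t=8: L0/L1/L2 = HDGECF/B/- → run H
t=9: L0/L1/L2 = DGECF/B/- → run D
t=10: L0/L1/L2 = DGECF/B/- → run D
t=11: L0/L1/L2 = DGECF/B/- → run D
t=12: L0/L1/L2 = GECF/BD/- → run G
t=13: L0/L1/L2 = GECF/BD/- → run G
t=14: L0/L1/L2 = GECF/BD/- → run G
t=15: L0/L1/L2 = ECF/BDG/- → run E
t=16: L0/L1/L2 = ECF/BDG/- → run E
t=17: L0/L1/L2 = ECF/BDG/- → run E
t=18: L0/L1/L2 = CF/BDGE/- → run C
t=19: L0/L1/L2 = CF/BDGE/- → run C
t=20: L0/L1/L2 = CF/BDGE/- → run C
t=21: L0/L1/L2 = F/BDGEC/- → run F
t=22: L0/L1/L2 = F/BDGEC/- → run F
t=23: L0/L1/L2 = F/BDGEC/- → run F
t=24: L0/L1/L2 = -/BDGECF/- → run B
t=25: L0/L1/L2 = -/BDGECF/- → run B
t=26: L0/L1/L2 = -/BDGECF/- → run B
t=27: L0/L1/L2 = -/BDGECF/- → run B
t=28: L0/L1/L2 = -/BDGECF/- → run B
t=29: L0/L1/L2 = -/DGECF/- → run D
t=30: L0/L1/L2 = -/DGECF/- → run D
t=31: L0/L1/L2 = -/GECF/- → run G
t=32: L0/L1/L2 = -/GECF/- → run G
t=33: L0/L1/L2 = -/GECF/- → run G
t=34: L0/L1/L2 = -/GECF/- → run G
t=35: L0/L1/L2 = -/GECF/- → run G
t=36: L0/L1/L2 = -/ECF/- → run E
t=37: L0/L1/L2 = -/ECF/- → run E
t=38: L0/L1/L2 = -/ECF/- → run E
t=39: L0/L1/L2 = -/ECF/- → run E
t=40: L0/L1/L2 = -/CF/- → run C
t=41: L0/L1/L2 = -/F/- → run F
t=42: L0/L1/L2 = -/F/- → run F
t=43: L0/L1/L2 = -/F/- → run F
t=44: L0/L1/L2 = -/F/- → run F
t=45: (idle)
t=46: (idle)
t=47: (idle)
t=48: (idle)
t=49: (idle)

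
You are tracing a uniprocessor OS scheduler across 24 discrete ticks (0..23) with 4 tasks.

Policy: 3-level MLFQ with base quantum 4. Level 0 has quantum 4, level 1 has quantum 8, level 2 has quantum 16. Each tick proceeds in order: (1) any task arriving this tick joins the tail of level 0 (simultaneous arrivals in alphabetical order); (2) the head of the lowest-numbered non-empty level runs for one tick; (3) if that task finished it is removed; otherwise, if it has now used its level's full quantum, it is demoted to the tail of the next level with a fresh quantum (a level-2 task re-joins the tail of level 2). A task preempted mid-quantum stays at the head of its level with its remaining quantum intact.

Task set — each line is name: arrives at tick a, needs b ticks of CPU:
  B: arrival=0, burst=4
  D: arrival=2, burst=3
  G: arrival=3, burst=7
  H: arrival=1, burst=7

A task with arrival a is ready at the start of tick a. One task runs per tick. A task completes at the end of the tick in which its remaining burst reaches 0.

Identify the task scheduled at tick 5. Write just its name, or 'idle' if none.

running at tick 5 = H

t=0: L0/L1/L2 = B/-/- → run B
t=1: L0/L1/L2 = BH/-/- → run B
t=2: L0/L1/L2 = BHD/-/- → run B
t=3: L0/L1/L2 = BHDG/-/- → run B
t=4: L0/L1/L2 = HDG/-/- → run H
t=5: L0/L1/L2 = HDG/-/- → run H
t=6: L0/L1/L2 = HDG/-/- → run H
t=7: L0/L1/L2 = HDG/-/- → run H
t=8: L0/L1/L2 = DG/H/- → run D
t=9: L0/L1/L2 = DG/H/- → run D
t=10: L0/L1/L2 = DG/H/- → run D
t=11: L0/L1/L2 = G/H/- → run G
t=12: L0/L1/L2 = G/H/- → run G
t=13: L0/L1/L2 = G/H/- → run G
t=14: L0/L1/L2 = G/H/- → run G
t=15: L0/L1/L2 = -/HG/- → run H
t=16: L0/L1/L2 = -/HG/- → run H
t=17: L0/L1/L2 = -/HG/- → run H
t=18: L0/L1/L2 = -/G/- → run G
t=19: L0/L1/L2 = -/G/- → run G
t=20: L0/L1/L2 = -/G/- → run G
t=21: (idle)
t=22: (idle)
t=23: (idle)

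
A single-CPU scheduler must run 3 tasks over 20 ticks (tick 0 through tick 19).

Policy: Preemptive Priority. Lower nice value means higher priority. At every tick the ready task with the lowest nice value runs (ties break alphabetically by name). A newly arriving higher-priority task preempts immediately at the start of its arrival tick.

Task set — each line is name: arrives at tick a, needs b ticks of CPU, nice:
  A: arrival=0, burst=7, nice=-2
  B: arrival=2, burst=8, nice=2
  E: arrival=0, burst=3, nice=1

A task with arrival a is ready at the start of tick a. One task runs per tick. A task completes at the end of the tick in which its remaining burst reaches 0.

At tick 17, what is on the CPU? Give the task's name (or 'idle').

t=0: ready={A,E} → run A
t=1: ready={A,E} → run A
t=2: ready={A,B,E} → run A
t=3: ready={A,B,E} → run A
t=4: ready={A,B,E} → run A
t=5: ready={A,B,E} → run A
t=6: ready={A,B,E} → run A
t=7: ready={B,E} → run E
t=8: ready={B,E} → run E
t=9: ready={B,E} → run E
t=10: ready={B} → run B
t=11: ready={B} → run B
t=12: ready={B} → run B
t=13: ready={B} → run B
t=14: ready={B} → run B
t=15: ready={B} → run B
t=16: ready={B} → run B
t=17: ready={B} → run B
t=18: (idle)
t=19: (idle)

running at tick 17 = B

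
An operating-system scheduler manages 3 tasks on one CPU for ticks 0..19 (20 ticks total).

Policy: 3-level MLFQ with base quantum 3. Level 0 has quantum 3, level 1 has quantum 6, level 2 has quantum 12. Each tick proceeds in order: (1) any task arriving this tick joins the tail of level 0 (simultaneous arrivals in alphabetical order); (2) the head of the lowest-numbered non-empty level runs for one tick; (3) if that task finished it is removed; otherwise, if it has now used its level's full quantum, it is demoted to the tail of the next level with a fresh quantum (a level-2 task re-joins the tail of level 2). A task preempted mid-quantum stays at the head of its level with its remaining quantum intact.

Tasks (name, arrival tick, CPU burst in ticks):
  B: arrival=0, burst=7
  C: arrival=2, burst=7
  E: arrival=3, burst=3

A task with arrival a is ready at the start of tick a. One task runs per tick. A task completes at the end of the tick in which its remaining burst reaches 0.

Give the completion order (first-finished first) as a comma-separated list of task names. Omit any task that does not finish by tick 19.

t=0: L0/L1/L2 = B/-/- → run B
t=1: L0/L1/L2 = B/-/- → run B
t=2: L0/L1/L2 = BC/-/- → run B
t=3: L0/L1/L2 = CE/B/- → run C
t=4: L0/L1/L2 = CE/B/- → run C
t=5: L0/L1/L2 = CE/B/- → run C
t=6: L0/L1/L2 = E/BC/- → run E
t=7: L0/L1/L2 = E/BC/- → run E
t=8: L0/L1/L2 = E/BC/- → run E
t=9: L0/L1/L2 = -/BC/- → run B
t=10: L0/L1/L2 = -/BC/- → run B
t=11: L0/L1/L2 = -/BC/- → run B
t=12: L0/L1/L2 = -/BC/- → run B
t=13: L0/L1/L2 = -/C/- → run C
t=14: L0/L1/L2 = -/C/- → run C
t=15: L0/L1/L2 = -/C/- → run C
t=16: L0/L1/L2 = -/C/- → run C
t=17: (idle)
t=18: (idle)
t=19: (idle)

completion order = E, B, C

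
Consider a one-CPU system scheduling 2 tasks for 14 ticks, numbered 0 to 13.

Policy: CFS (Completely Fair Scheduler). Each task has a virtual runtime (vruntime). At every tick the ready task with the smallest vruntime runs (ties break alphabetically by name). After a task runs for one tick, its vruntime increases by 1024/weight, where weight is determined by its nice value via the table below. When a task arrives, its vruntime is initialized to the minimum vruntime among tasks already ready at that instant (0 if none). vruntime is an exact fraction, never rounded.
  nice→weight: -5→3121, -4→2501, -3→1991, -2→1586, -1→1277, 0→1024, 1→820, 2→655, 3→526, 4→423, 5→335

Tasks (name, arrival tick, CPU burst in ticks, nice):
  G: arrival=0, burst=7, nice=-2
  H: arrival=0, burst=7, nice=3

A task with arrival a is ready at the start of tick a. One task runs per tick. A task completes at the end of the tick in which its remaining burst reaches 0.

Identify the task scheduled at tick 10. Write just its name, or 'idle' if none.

running at tick 10 = H

t=0: vr[G=0 H=0] → run G
t=1: vr[G=512/793 H=0] → run H
t=2: vr[G=512/793 H=512/263] → run G
t=3: vr[G=1024/793 H=512/263] → run G
t=4: vr[G=1536/793 H=512/263] → run G
t=5: vr[G=2048/793 H=512/263] → run H
t=6: vr[G=2048/793 H=1024/263] → run G
t=7: vr[G=2560/793 H=1024/263] → run G
t=8: vr[G=3072/793 H=1024/263] → run G
t=9: vr[H=1024/263] → run H
t=10: vr[H=1536/263] → run H
t=11: vr[H=2048/263] → run H
t=12: vr[H=2560/263] → run H
t=13: vr[H=3072/263] → run H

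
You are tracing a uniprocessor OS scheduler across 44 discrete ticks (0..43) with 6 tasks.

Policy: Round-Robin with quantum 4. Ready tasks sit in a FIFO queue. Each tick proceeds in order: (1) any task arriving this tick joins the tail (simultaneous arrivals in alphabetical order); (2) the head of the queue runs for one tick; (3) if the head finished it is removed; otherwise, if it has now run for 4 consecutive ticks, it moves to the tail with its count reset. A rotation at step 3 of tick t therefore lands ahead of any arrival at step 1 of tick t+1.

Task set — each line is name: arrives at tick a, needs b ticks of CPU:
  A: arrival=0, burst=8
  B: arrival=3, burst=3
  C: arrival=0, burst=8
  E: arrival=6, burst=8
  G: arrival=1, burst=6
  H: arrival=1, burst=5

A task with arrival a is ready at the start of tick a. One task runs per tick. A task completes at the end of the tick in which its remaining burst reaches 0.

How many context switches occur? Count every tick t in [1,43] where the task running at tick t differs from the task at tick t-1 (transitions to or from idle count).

t=0: queue=[A,C] q_used=0 → run A
t=1: queue=[A,C,G,H] q_used=1 → run A
t=2: queue=[A,C,G,H] q_used=2 → run A
t=3: queue=[A,C,G,H,B] q_used=3 → run A
t=4: queue=[C,G,H,B,A] q_used=0 → run C
t=5: queue=[C,G,H,B,A] q_used=1 → run C
t=6: queue=[C,G,H,B,A,E] q_used=2 → run C
t=7: queue=[C,G,H,B,A,E] q_used=3 → run C
t=8: queue=[G,H,B,A,E,C] q_used=0 → run G
t=9: queue=[G,H,B,A,E,C] q_used=1 → run G
t=10: queue=[G,H,B,A,E,C] q_used=2 → run G
t=11: queue=[G,H,B,A,E,C] q_used=3 → run G
t=12: queue=[H,B,A,E,C,G] q_used=0 → run H
t=13: queue=[H,B,A,E,C,G] q_used=1 → run H
t=14: queue=[H,B,A,E,C,G] q_used=2 → run H
t=15: queue=[H,B,A,E,C,G] q_used=3 → run H
t=16: queue=[B,A,E,C,G,H] q_used=0 → run B
t=17: queue=[B,A,E,C,G,H] q_used=1 → run B
t=18: queue=[B,A,E,C,G,H] q_used=2 → run B
t=19: queue=[A,E,C,G,H] q_used=0 → run A
t=20: queue=[A,E,C,G,H] q_used=1 → run A
t=21: queue=[A,E,C,G,H] q_used=2 → run A
t=22: queue=[A,E,C,G,H] q_used=3 → run A
t=23: queue=[E,C,G,H] q_used=0 → run E
t=24: queue=[E,C,G,H] q_used=1 → run E
t=25: queue=[E,C,G,H] q_used=2 → run E
t=26: queue=[E,C,G,H] q_used=3 → run E
t=27: queue=[C,G,H,E] q_used=0 → run C
t=28: queue=[C,G,H,E] q_used=1 → run C
t=29: queue=[C,G,H,E] q_used=2 → run C
t=30: queue=[C,G,H,E] q_used=3 → run C
t=31: queue=[G,H,E] q_used=0 → run G
t=32: queue=[G,H,E] q_used=1 → run G
t=33: queue=[H,E] q_used=0 → run H
t=34: queue=[E] q_used=0 → run E
t=35: queue=[E] q_used=1 → run E
t=36: queue=[E] q_used=2 → run E
t=37: queue=[E] q_used=3 → run E
t=38: (idle)
t=39: (idle)
t=40: (idle)
t=41: (idle)
t=42: (idle)
t=43: (idle)

context switches = 11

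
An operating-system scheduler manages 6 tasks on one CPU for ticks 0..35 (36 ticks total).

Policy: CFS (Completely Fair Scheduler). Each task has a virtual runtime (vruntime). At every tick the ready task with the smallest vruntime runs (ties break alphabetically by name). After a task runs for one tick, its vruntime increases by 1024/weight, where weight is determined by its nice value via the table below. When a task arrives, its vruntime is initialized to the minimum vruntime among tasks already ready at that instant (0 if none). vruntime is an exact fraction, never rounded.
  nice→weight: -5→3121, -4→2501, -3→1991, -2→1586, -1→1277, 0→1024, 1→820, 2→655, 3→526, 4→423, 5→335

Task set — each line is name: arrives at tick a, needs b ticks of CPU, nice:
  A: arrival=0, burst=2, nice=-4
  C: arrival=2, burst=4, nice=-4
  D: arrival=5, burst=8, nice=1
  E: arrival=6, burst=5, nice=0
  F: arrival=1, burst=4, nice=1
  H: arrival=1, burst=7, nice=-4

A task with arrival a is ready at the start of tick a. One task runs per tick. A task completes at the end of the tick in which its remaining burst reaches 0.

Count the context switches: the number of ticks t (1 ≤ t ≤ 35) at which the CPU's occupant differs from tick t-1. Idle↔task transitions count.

context switches = 26

t=0: vr[A=0] → run A
t=1: vr[A=1024/2501 F=1024/2501 H=1024/2501] → run A
t=2: vr[C=1024/2501 F=1024/2501 H=1024/2501] → run C
t=3: vr[C=2048/2501 F=1024/2501 H=1024/2501] → run F
t=4: vr[C=2048/2501 F=20736/12505 H=1024/2501] → run H
t=5: vr[C=2048/2501 D=2048/2501 F=20736/12505 H=2048/2501] → run C
t=6: vr[C=3072/2501 D=2048/2501 E=2048/2501 F=20736/12505 H=2048/2501] → run D
t=7: vr[C=3072/2501 D=25856/12505 E=2048/2501 F=20736/12505 H=2048/2501] → run E
t=8: vr[C=3072/2501 D=25856/12505 E=4549/2501 F=20736/12505 H=2048/2501] → run H
t=9: vr[C=3072/2501 D=25856/12505 E=4549/2501 F=20736/12505 H=3072/2501] → run C
t=10: vr[C=4096/2501 D=25856/12505 E=4549/2501 F=20736/12505 H=3072/2501] → run H
t=11: vr[C=4096/2501 D=25856/12505 E=4549/2501 F=20736/12505 H=4096/2501] → run C
t=12: vr[D=25856/12505 E=4549/2501 F=20736/12505 H=4096/2501] → run H
t=13: vr[D=25856/12505 E=4549/2501 F=20736/12505 H=5120/2501] → run F
t=14: vr[D=25856/12505 E=4549/2501 F=36352/12505 H=5120/2501] → run E
t=15: vr[D=25856/12505 E=7050/2501 F=36352/12505 H=5120/2501] → run H
t=16: vr[D=25856/12505 E=7050/2501 F=36352/12505 H=6144/2501] → run D
t=17: vr[D=41472/12505 E=7050/2501 F=36352/12505 H=6144/2501] → run H
t=18: vr[D=41472/12505 E=7050/2501 F=36352/12505 H=7168/2501] → run E
t=19: vr[D=41472/12505 E=9551/2501 F=36352/12505 H=7168/2501] → run H
t=20: vr[D=41472/12505 E=9551/2501 F=36352/12505] → run F
t=21: vr[D=41472/12505 E=9551/2501 F=51968/12505] → run D
t=22: vr[D=57088/12505 E=9551/2501 F=51968/12505] → run E
t=23: vr[D=57088/12505 E=12052/2501 F=51968/12505] → run F
t=24: vr[D=57088/12505 E=12052/2501] → run D
t=25: vr[D=72704/12505 E=12052/2501] → run E
t=26: vr[D=72704/12505] → run D
t=27: vr[D=17664/2501] → run D
t=28: vr[D=103936/12505] → run D
t=29: vr[D=119552/12505] → run D
t=30: (idle)
t=31: (idle)
t=32: (idle)
t=33: (idle)
t=34: (idle)
t=35: (idle)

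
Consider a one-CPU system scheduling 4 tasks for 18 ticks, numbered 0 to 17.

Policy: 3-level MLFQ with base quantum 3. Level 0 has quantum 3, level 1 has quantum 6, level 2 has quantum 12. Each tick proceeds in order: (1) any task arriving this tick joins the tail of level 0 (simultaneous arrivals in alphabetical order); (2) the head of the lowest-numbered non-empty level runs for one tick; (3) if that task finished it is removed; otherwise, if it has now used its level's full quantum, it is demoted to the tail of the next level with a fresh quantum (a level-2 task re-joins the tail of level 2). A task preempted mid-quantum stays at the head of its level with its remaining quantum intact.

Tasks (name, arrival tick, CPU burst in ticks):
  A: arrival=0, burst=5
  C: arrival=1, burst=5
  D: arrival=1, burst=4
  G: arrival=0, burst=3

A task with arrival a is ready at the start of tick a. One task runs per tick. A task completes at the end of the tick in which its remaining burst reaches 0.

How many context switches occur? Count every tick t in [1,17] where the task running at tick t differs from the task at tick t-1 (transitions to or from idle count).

context switches = 7

t=0: L0/L1/L2 = AG/-/- → run A
t=1: L0/L1/L2 = AGCD/-/- → run A
t=2: L0/L1/L2 = AGCD/-/- → run A
t=3: L0/L1/L2 = GCD/A/- → run G
t=4: L0/L1/L2 = GCD/A/- → run G
t=5: L0/L1/L2 = GCD/A/- → run G
t=6: L0/L1/L2 = CD/A/- → run C
t=7: L0/L1/L2 = CD/A/- → run C
t=8: L0/L1/L2 = CD/A/- → run C
t=9: L0/L1/L2 = D/AC/- → run D
t=10: L0/L1/L2 = D/AC/- → run D
t=11: L0/L1/L2 = D/AC/- → run D
t=12: L0/L1/L2 = -/ACD/- → run A
t=13: L0/L1/L2 = -/ACD/- → run A
t=14: L0/L1/L2 = -/CD/- → run C
t=15: L0/L1/L2 = -/CD/- → run C
t=16: L0/L1/L2 = -/D/- → run D
t=17: (idle)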